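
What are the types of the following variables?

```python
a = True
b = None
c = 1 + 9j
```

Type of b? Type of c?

b is NoneType; c is complex

NoneType, complex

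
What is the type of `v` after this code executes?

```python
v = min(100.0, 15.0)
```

min() of floats returns float

float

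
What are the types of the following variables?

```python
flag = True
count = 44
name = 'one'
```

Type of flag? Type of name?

flag is bool; name is str

bool, str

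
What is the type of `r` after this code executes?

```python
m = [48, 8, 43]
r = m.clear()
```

list.clear() returns None

NoneType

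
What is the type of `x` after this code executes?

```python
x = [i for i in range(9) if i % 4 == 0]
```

A list comprehension [...] produces a list

list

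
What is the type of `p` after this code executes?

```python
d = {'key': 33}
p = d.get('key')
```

dict.get() returns the value (int) when key is found

int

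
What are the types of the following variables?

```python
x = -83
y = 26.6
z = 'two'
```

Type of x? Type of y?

x is int; y is float

int, float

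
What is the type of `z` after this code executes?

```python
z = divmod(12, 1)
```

divmod() returns a tuple (quotient, remainder)

tuple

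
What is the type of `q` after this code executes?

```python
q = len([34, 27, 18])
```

len() always returns int

int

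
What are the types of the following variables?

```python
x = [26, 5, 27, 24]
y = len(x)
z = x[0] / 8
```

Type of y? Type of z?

len() returns int; int / int returns float

int, float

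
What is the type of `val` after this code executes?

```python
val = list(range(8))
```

list(range(...)) returns list

list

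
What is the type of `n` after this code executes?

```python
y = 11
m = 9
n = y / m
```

int / int always returns float in Python 3 (11 / 9 = 1.22222)

float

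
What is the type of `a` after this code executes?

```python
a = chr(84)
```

chr() returns str (single character)

str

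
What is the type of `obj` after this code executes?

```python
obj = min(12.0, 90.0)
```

min() of floats returns float

float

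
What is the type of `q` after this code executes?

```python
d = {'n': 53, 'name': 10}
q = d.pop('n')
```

dict.pop() returns the value (int)

int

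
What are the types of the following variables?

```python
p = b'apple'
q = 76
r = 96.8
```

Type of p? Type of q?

p is bytes; q is int

bytes, int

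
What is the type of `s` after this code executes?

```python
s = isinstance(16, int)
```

isinstance() returns bool

bool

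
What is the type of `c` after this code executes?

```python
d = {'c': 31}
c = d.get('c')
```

dict.get() returns the value (int) when key is found

int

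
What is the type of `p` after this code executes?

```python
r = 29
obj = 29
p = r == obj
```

Equality comparison returns bool

bool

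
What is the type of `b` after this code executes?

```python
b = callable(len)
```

callable() returns bool

bool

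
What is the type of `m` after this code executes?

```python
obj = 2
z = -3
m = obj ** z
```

int ** negative int returns float

float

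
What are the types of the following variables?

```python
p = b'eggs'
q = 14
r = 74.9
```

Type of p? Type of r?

p is bytes; r is float

bytes, float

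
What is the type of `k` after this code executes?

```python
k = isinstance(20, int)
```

isinstance() returns bool

bool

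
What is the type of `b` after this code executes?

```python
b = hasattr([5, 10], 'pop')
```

hasattr() returns bool

bool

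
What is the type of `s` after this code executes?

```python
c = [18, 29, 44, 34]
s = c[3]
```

Indexing a list of ints returns int (c[3] = 34)

int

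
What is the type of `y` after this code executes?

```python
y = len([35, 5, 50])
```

len() always returns int

int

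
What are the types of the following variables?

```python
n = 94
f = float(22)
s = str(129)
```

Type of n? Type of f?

n is int; f is float

int, float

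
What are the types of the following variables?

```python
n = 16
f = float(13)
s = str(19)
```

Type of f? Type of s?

f is float; s is str

float, str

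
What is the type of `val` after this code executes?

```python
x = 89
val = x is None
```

'is' comparison returns bool

bool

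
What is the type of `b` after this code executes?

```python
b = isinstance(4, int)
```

isinstance() returns bool

bool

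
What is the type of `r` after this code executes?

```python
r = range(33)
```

range() returns a range object

range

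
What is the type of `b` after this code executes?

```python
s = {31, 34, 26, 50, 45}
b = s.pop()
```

Popping from a set of ints returns int

int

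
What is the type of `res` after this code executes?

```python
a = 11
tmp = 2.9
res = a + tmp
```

int + float returns float (11 + 2.9 = 13.9)

float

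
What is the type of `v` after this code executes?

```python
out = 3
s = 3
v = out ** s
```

int ** positive int returns int (3 ** 3 = 27)

int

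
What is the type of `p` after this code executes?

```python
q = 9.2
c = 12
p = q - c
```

float - int returns float (9.2 - 12 = -2.8)

float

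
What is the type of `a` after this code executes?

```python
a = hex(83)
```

hex() returns str representation

str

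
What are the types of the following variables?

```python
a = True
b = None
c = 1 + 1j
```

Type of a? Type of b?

a is bool; b is NoneType

bool, NoneType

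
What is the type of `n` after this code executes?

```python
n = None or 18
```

'or' with None returns the other value (18, int)

int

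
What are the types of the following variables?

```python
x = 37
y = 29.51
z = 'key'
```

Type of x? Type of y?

x is int; y is float

int, float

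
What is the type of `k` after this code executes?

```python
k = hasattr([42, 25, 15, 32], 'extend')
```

hasattr() returns bool

bool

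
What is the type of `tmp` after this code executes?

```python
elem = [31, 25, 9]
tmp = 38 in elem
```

'in' operator returns bool

bool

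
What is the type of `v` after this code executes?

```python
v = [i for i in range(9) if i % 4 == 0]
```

A list comprehension [...] produces a list

list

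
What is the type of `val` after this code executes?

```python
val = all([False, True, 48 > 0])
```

all() returns bool

bool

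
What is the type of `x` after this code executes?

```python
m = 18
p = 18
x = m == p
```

Equality comparison returns bool

bool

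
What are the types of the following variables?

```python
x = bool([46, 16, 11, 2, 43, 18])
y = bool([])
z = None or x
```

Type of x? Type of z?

bool() returns bool; None or <bool> returns the bool

bool, bool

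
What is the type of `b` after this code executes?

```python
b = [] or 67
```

'or' returns first truthy value (67, which is int)

int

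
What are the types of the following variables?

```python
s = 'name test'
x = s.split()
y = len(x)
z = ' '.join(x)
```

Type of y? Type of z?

len() returns int; str.join() returns str

int, str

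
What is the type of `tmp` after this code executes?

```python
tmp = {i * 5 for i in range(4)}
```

A set comprehension {expr for x in iterable} produces a set

set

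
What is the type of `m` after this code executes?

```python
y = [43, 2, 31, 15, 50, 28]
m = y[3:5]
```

Slicing a list always returns a list

list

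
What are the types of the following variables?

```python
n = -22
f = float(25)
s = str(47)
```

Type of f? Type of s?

f is float; s is str

float, str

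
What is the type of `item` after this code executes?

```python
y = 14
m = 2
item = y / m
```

int / int always returns float in Python 3 (14 / 2 = 7)

float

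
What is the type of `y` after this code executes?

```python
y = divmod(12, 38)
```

divmod() returns a tuple (quotient, remainder)

tuple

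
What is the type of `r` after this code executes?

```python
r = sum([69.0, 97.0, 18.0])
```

sum() of floats returns float

float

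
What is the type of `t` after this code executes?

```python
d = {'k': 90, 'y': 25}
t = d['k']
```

Accessing dict[str, int] with key 'k' returns int value 90

int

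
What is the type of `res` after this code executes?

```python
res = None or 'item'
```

'or' with None returns the other value ('item', str)

str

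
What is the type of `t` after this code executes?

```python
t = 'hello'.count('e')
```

str.count() returns int

int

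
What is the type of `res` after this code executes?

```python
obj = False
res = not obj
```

'not' always returns bool

bool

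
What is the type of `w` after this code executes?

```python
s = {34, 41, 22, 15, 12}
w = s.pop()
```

Popping from a set of ints returns int

int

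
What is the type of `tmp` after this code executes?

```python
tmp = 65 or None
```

'or' returns first truthy value (65, int)

int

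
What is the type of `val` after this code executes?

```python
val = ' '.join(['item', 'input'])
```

str.join() returns str

str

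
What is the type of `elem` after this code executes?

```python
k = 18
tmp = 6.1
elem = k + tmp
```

int + float returns float (18 + 6.1 = 24.1)

float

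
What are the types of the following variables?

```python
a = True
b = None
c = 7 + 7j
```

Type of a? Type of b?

a is bool; b is NoneType

bool, NoneType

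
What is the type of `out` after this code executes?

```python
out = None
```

None has type NoneType

NoneType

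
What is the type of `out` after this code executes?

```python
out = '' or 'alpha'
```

'or' returns first truthy value ('alpha', which is str)

str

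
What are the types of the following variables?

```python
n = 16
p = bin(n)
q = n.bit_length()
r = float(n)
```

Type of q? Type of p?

int.bit_length() returns int; bin() returns str

int, str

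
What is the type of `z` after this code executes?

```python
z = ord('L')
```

ord() returns int (Unicode code point)

int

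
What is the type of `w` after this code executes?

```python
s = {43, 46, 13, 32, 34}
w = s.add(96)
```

set.add() returns None (mutates in place)

NoneType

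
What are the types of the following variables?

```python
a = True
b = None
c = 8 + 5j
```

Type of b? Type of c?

b is NoneType; c is complex

NoneType, complex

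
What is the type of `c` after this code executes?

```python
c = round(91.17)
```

round() with no ndigits arg returns int

int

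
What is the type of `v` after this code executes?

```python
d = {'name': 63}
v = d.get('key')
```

dict.get() returns None when key 'key' is not found and no default given

NoneType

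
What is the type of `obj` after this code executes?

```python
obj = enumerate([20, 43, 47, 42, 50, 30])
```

enumerate() returns an enumerate iterator object

enumerate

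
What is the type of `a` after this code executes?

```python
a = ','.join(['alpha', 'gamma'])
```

str.join() returns str

str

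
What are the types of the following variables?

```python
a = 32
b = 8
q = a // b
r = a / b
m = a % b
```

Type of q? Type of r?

int // int returns int; int / int returns float

int, float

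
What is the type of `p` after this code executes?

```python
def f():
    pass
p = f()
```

A function with no return statement returns None

NoneType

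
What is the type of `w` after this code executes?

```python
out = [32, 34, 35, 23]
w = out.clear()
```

list.clear() returns None

NoneType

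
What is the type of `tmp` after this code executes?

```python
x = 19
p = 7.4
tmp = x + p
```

int + float returns float (19 + 7.4 = 26.4)

float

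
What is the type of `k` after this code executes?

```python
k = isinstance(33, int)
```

isinstance() returns bool

bool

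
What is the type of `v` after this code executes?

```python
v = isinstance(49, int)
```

isinstance() returns bool

bool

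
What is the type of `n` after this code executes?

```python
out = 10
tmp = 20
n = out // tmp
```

int // int returns int (10 // 20 = 0)

int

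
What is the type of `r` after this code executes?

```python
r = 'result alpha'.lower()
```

str.lower() returns str

str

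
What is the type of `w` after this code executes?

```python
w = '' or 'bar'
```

'or' returns first truthy value ('bar', which is str)

str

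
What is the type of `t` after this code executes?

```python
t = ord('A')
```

ord() returns int (Unicode code point)

int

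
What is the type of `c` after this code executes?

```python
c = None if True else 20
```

Ternary: condition is True, if branch (None) taken → NoneType

NoneType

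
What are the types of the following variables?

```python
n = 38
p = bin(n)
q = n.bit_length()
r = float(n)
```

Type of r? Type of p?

float() returns float; bin() returns str

float, str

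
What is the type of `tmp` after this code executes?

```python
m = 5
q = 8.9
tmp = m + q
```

int + float returns float (5 + 8.9 = 13.9)

float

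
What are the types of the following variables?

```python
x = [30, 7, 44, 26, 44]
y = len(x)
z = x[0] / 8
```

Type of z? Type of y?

int / int returns float; len() returns int

float, int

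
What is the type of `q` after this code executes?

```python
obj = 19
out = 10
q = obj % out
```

int % int returns int (19 % 10 = 9)

int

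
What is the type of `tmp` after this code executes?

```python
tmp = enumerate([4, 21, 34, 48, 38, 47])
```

enumerate() returns an enumerate iterator object

enumerate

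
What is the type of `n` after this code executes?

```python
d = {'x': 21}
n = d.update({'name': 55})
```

dict.update() returns None

NoneType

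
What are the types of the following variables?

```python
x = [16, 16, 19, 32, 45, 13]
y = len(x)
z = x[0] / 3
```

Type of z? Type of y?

int / int returns float; len() returns int

float, int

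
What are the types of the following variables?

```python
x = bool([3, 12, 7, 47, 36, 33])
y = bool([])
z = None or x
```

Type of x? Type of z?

bool() returns bool; None or <bool> returns the bool

bool, bool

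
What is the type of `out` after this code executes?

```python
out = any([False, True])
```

any() returns bool

bool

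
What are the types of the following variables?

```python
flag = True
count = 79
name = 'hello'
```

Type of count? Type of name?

count is int; name is str

int, str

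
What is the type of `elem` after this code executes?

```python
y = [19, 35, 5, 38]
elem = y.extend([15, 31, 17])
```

list.extend() returns None

NoneType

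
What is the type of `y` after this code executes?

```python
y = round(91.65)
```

round() with no ndigits arg returns int

int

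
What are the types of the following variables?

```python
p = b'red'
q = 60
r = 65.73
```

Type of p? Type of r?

p is bytes; r is float

bytes, float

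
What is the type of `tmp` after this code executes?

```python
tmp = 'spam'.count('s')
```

str.count() returns int

int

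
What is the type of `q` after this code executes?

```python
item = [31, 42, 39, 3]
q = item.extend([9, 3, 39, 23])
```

list.extend() returns None

NoneType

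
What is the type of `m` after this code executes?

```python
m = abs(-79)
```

abs() of int returns int

int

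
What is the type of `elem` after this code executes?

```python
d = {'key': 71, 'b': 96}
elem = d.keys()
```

.keys() returns a dict_keys view object

dict_keys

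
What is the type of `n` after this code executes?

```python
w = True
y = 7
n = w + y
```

bool + int returns int (True is 1, so 1 + 7 = 8)

int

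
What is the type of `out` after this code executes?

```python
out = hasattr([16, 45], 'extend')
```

hasattr() returns bool

bool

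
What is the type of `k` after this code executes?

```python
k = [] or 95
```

'or' returns first truthy value (95, which is int)

int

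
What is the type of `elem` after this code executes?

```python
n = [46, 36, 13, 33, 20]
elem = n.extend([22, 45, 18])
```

list.extend() returns None

NoneType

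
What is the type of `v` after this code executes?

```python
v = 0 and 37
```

'and' returns the first falsy value (0, which is int)

int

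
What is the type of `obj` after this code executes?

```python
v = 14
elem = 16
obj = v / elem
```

int / int always returns float in Python 3 (14 / 16 = 0.875)

float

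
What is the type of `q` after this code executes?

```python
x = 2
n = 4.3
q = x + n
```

int + float returns float (2 + 4.3 = 6.3)

float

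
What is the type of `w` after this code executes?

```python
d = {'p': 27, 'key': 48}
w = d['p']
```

Accessing dict[str, int] with key 'p' returns int value 27

int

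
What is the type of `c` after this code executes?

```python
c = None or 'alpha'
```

'or' with None returns the other value ('alpha', str)

str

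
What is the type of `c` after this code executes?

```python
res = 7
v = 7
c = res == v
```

Equality comparison returns bool

bool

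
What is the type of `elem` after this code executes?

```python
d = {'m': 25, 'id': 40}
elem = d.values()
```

.values() returns a dict_values view object

dict_values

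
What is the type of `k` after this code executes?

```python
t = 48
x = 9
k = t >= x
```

Comparison operators return bool

bool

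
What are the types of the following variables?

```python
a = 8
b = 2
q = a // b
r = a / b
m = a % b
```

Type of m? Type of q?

int % int returns int; int // int returns int

int, int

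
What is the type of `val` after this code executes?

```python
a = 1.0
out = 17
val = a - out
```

float - int returns float (1.0 - 17 = -16.0)

float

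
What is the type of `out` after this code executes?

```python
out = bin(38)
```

bin() returns str representation

str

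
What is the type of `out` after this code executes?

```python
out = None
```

None has type NoneType

NoneType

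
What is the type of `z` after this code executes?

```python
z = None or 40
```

'or' with None returns the other value (40, int)

int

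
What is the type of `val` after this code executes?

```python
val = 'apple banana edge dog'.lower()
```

str.lower() returns str

str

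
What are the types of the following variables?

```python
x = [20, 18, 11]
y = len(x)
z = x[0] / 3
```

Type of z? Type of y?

int / int returns float; len() returns int

float, int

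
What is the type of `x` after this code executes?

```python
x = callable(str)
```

callable() returns bool

bool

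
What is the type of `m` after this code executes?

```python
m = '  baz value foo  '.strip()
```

str.strip() returns str

str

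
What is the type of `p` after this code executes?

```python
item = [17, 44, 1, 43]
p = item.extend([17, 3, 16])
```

list.extend() returns None

NoneType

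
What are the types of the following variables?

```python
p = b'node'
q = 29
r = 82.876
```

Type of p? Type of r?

p is bytes; r is float

bytes, float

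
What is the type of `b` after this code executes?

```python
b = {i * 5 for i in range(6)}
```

A set comprehension {expr for x in iterable} produces a set

set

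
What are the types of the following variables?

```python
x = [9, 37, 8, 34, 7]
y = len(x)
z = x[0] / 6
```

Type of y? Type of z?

len() returns int; int / int returns float

int, float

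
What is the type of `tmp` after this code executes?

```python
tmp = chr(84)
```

chr() returns str (single character)

str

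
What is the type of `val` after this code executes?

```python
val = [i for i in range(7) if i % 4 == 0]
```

A list comprehension [...] produces a list

list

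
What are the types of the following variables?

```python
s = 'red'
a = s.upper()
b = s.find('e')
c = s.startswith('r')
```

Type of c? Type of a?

str.startswith() returns bool; str.upper() returns str

bool, str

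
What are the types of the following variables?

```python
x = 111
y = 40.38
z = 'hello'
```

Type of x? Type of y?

x is int; y is float

int, float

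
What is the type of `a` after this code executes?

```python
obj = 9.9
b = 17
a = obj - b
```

float - int returns float (9.9 - 17 = -7.1)

float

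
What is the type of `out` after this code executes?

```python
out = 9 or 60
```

'or' returns the first truthy value (9, which is int)

int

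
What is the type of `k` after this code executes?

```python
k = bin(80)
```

bin() returns str representation

str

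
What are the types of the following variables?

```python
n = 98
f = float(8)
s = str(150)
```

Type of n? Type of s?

n is int; s is str

int, str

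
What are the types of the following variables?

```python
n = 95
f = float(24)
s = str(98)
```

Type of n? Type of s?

n is int; s is str

int, str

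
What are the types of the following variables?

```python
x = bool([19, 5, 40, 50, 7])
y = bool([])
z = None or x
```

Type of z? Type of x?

None or <bool> returns the bool; bool() returns bool

bool, bool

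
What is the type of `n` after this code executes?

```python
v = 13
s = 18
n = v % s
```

int % int returns int (13 % 18 = 13)

int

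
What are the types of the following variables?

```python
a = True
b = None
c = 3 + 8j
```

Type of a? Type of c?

a is bool; c is complex

bool, complex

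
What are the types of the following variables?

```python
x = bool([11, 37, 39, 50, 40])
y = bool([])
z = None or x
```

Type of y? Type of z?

bool() returns bool; None or <bool> returns the bool

bool, bool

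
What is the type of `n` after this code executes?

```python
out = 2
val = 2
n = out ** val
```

int ** positive int returns int (2 ** 2 = 4)

int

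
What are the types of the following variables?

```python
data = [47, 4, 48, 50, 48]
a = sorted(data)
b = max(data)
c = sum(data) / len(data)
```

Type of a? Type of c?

sorted() returns list; int / int returns float

list, float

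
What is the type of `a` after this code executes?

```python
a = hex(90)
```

hex() returns str representation

str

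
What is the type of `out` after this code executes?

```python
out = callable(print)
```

callable() returns bool

bool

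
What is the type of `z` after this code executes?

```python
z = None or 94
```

'or' with None returns the other value (94, int)

int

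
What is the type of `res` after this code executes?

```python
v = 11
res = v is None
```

'is' comparison returns bool

bool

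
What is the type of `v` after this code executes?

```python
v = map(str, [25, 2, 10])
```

map() returns a map iterator object

map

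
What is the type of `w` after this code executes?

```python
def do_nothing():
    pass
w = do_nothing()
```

A function with no return statement returns None

NoneType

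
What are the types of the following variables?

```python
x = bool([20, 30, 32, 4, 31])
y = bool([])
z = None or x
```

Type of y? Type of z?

bool() returns bool; None or <bool> returns the bool

bool, bool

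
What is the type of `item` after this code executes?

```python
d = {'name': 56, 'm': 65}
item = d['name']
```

Accessing dict[str, int] with key 'name' returns int value 56

int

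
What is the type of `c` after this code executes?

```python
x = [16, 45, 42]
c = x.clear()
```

list.clear() returns None

NoneType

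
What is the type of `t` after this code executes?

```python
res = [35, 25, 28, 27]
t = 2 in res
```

'in' operator returns bool

bool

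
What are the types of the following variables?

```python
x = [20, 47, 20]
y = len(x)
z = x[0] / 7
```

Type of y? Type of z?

len() returns int; int / int returns float

int, float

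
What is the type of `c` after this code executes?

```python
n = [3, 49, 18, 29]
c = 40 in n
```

'in' operator returns bool

bool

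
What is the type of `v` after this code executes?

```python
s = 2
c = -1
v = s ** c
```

int ** negative int returns float

float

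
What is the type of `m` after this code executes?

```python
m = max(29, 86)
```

max() of ints returns int

int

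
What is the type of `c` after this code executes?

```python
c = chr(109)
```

chr() returns str (single character)

str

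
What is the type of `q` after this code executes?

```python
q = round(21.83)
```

round() with no ndigits arg returns int

int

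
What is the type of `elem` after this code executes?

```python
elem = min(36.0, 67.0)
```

min() of floats returns float

float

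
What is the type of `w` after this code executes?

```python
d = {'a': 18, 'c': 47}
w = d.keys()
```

.keys() returns a dict_keys view object

dict_keys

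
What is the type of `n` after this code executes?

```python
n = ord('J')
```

ord() returns int (Unicode code point)

int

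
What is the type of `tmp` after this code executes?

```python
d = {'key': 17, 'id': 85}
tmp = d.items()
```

dict.items() returns a dict_items view

dict_items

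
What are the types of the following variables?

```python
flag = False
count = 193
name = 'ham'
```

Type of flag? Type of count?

flag is bool; count is int

bool, int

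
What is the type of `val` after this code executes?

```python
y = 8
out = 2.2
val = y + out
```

int + float returns float (8 + 2.2 = 10.2)

float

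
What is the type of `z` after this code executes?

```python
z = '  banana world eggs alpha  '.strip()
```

str.strip() returns str

str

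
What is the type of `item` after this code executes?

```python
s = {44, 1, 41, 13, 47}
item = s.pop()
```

Popping from a set of ints returns int

int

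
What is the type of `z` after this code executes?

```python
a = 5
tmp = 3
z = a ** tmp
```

int ** positive int returns int (5 ** 3 = 125)

int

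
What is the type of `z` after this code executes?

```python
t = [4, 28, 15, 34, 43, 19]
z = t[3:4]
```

Slicing a list always returns a list

list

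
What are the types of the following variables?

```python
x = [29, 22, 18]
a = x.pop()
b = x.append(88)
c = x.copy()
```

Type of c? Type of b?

list.copy() returns list; list.append() returns None

list, NoneType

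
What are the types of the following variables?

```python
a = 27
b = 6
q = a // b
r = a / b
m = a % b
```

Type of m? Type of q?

int % int returns int; int // int returns int

int, int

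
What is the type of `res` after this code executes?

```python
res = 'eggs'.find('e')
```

str.find() returns int (index, or -1)

int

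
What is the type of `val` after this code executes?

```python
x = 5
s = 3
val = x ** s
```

int ** positive int returns int (5 ** 3 = 125)

int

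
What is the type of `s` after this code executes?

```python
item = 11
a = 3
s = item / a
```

int / int always returns float in Python 3 (11 / 3 = 3.66667)

float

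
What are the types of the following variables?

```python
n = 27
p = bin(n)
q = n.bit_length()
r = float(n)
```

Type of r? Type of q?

float() returns float; int.bit_length() returns int

float, int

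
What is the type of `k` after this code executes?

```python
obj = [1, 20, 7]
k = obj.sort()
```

list.sort() returns None (sorts in place)

NoneType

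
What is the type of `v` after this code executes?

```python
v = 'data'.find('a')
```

str.find() returns int (index, or -1)

int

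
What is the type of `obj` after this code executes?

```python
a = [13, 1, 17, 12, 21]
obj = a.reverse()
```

list.reverse() returns None

NoneType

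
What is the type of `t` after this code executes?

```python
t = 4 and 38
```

'and' returns the last value when all truthy (38, which is int)

int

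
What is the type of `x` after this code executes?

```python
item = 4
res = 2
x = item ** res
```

int ** positive int returns int (4 ** 2 = 16)

int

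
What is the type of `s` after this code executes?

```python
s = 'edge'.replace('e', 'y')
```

str.replace() returns str

str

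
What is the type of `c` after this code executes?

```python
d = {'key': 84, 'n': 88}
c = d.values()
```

.values() returns a dict_values view object

dict_values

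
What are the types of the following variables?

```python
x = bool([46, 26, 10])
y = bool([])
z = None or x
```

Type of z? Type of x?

None or <bool> returns the bool; bool() returns bool

bool, bool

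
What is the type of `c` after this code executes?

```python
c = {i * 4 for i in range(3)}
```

A set comprehension {expr for x in iterable} produces a set

set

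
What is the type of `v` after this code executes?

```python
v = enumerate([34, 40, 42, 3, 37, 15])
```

enumerate() returns an enumerate iterator object

enumerate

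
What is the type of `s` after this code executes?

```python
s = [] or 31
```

'or' returns first truthy value (31, which is int)

int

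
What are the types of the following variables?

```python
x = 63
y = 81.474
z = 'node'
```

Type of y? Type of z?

y is float; z is str

float, str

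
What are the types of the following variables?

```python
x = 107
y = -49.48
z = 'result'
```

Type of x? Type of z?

x is int; z is str

int, str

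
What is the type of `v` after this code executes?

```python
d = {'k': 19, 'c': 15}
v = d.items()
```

dict.items() returns a dict_items view

dict_items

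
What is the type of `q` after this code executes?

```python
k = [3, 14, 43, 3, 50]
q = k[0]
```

Indexing a list of ints returns int (k[0] = 3)

int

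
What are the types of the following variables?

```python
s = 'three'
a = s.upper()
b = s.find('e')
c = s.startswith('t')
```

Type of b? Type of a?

str.find() returns int; str.upper() returns str

int, str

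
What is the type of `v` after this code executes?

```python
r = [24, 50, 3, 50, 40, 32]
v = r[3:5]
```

Slicing a list always returns a list

list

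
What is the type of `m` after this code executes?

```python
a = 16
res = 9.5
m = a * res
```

int * float returns float (16 * 9.5 = 152.0)

float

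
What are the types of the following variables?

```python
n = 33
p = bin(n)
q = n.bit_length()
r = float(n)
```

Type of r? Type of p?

float() returns float; bin() returns str

float, str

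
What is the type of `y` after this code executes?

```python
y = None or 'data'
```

'or' with None returns the other value ('data', str)

str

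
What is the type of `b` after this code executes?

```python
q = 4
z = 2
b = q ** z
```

int ** positive int returns int (4 ** 2 = 16)

int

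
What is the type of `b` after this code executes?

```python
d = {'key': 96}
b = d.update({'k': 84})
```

dict.update() returns None

NoneType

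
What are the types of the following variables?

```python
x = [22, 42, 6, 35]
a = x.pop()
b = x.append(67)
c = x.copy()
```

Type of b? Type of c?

list.append() returns None; list.copy() returns list

NoneType, list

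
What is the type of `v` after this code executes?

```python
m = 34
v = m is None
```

'is' comparison returns bool

bool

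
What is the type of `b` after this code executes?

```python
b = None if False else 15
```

Ternary: condition is False, else branch (15) taken → int

int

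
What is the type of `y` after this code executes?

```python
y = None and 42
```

'and' returns first falsy value (None)

NoneType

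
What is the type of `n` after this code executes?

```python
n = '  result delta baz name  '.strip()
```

str.strip() returns str

str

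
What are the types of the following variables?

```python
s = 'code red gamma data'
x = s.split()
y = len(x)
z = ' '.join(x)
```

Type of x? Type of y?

str.split() returns list; len() returns int

list, int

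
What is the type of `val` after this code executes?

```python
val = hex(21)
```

hex() returns str representation

str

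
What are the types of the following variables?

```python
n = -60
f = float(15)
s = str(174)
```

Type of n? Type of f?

n is int; f is float

int, float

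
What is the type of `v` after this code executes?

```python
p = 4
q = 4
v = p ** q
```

int ** positive int returns int (4 ** 4 = 256)

int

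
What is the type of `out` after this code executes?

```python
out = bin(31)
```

bin() returns str representation

str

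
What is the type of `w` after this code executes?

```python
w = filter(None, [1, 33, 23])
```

filter() returns a filter iterator object

filter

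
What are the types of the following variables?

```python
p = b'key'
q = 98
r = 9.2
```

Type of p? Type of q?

p is bytes; q is int

bytes, int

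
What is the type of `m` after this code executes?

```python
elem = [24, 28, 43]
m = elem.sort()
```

list.sort() returns None (sorts in place)

NoneType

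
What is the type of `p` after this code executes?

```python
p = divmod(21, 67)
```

divmod() returns a tuple (quotient, remainder)

tuple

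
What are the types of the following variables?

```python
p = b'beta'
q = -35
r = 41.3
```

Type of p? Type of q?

p is bytes; q is int

bytes, int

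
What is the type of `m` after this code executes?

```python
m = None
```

None has type NoneType

NoneType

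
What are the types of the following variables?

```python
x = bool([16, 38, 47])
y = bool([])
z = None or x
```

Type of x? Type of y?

bool() returns bool; bool() returns bool

bool, bool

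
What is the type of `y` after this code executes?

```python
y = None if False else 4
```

Ternary: condition is False, else branch (4) taken → int

int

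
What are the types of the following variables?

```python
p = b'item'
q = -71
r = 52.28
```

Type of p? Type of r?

p is bytes; r is float

bytes, float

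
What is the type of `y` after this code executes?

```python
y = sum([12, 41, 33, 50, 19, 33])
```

sum() of ints returns int

int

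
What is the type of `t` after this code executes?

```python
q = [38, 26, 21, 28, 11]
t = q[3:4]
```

Slicing a list always returns a list

list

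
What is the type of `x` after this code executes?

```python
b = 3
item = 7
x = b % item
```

int % int returns int (3 % 7 = 3)

int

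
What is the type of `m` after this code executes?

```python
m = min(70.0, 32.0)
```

min() of floats returns float

float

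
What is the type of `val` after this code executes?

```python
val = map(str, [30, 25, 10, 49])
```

map() returns a map iterator object

map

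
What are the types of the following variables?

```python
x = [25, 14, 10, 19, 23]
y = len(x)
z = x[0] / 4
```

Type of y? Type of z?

len() returns int; int / int returns float

int, float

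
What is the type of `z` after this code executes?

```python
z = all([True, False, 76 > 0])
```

all() returns bool

bool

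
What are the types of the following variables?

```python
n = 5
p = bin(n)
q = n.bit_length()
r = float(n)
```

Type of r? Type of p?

float() returns float; bin() returns str

float, str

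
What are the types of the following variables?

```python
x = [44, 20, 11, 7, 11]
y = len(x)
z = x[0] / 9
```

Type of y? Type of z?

len() returns int; int / int returns float

int, float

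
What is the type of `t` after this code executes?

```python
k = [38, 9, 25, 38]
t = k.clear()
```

list.clear() returns None

NoneType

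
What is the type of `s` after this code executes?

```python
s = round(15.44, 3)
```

round() with ndigits arg returns float

float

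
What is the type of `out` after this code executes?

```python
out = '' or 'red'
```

'or' returns first truthy value ('red', which is str)

str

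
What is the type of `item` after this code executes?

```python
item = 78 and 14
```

'and' returns the last value when all truthy (14, which is int)

int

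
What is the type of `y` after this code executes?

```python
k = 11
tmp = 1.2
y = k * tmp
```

int * float returns float (11 * 1.2 = 13.2)

float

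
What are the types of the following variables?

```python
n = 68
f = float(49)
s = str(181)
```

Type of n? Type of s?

n is int; s is str

int, str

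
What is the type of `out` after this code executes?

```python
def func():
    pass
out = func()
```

A function with no return statement returns None

NoneType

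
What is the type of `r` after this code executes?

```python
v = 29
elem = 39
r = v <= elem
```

Comparison operators return bool

bool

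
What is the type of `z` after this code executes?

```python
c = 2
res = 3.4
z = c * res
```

int * float returns float (2 * 3.4 = 6.8)

float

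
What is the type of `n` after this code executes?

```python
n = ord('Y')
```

ord() returns int (Unicode code point)

int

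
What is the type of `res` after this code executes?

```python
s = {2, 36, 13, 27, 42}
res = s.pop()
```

Popping from a set of ints returns int

int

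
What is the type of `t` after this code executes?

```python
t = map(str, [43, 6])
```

map() returns a map iterator object

map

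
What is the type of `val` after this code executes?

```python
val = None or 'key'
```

'or' with None returns the other value ('key', str)

str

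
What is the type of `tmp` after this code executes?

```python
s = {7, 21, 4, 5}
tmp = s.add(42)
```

set.add() returns None (mutates in place)

NoneType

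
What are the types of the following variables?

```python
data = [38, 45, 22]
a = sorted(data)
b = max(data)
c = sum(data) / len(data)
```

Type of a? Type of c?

sorted() returns list; int / int returns float

list, float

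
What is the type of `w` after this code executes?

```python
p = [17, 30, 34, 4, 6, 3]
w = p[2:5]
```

Slicing a list always returns a list

list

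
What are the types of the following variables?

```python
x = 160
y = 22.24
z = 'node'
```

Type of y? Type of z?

y is float; z is str

float, str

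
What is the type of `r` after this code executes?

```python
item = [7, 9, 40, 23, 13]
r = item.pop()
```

list.pop() returns the popped element (int here)

int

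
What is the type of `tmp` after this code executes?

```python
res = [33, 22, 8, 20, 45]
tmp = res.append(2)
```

list.append() returns None (mutates in place)

NoneType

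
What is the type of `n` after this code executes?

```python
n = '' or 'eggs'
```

'or' returns first truthy value ('eggs', which is str)

str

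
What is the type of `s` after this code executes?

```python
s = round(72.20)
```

round() with no ndigits arg returns int

int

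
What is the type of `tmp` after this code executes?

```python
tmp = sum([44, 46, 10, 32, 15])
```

sum() of ints returns int

int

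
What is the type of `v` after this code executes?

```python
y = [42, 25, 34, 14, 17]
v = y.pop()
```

list.pop() returns the popped element (int here)

int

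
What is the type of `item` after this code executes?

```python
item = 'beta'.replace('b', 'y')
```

str.replace() returns str

str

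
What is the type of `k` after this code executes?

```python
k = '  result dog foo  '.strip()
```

str.strip() returns str

str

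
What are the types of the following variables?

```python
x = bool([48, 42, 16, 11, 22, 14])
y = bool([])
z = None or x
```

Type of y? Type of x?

bool() returns bool; bool() returns bool

bool, bool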